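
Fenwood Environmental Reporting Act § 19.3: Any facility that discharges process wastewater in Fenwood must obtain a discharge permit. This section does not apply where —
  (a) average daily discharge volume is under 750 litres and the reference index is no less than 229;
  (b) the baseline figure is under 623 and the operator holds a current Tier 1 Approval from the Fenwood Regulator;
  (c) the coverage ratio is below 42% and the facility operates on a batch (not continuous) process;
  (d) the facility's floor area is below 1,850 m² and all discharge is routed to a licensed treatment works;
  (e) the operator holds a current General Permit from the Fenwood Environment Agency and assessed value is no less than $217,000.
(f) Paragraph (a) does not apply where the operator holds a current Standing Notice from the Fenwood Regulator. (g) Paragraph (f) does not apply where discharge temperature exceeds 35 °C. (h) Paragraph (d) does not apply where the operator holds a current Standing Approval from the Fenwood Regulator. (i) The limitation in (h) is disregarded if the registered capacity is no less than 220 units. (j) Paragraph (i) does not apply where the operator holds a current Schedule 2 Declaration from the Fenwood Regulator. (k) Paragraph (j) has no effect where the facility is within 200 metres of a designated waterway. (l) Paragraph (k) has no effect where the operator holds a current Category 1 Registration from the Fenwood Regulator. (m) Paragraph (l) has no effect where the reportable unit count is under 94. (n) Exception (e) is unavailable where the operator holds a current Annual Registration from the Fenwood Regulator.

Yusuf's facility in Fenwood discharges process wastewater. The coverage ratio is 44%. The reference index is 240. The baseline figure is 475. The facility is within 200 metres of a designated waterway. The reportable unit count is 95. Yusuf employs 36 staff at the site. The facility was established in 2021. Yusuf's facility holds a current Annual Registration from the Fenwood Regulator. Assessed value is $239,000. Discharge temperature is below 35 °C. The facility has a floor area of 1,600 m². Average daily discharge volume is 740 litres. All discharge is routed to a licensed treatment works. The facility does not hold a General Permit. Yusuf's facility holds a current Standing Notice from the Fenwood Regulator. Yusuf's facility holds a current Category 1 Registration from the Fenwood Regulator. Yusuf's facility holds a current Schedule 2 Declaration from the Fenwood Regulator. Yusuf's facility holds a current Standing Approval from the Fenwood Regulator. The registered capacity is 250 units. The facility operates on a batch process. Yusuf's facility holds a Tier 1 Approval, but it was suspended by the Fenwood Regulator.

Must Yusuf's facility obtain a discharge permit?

Exception (a): average daily discharge volume is 740 litres, under the 750 litres limit; the reference index is 240, meeting the 229 threshold — every condition holds. But applying paragraphs (f)–(g): (f) applies — a current Standing Notice is held. (g) does not operate here (discharge temperature is below 35 °C), so (f) stands. (a) is therefore removed.
Exception (b) requires that the operator holds a current Tier 1 Approval from the Fenwood Regulator; but there is no Tier 1 Approval in force, so (b) is unavailable.
Exception (c) fails — the coverage ratio is 44%, not below 42%.
Exception (d)'s conditions are all satisfied: the facility's floor area is 1,600 m², below the 1,850 m² limit; discharge is routed to a licensed treatment works. However, paragraphs (h)–(m) must be considered: (h) is triggered — a current Standing Approval is held. (i) would limit (h) — the registered capacity is 250 units, meeting the 220 units threshold — but (j) sets (i) aside: (j) is engaged — a current Schedule 2 Declaration is held. (k) would limit (j) — the facility is within 200 m of a designated waterway — but (l) sets (k) aside: (l) is engaged — a current Category 1 Registration is held. (m) is not engaged (the reportable unit count is 95, not under 94), so (l) stands. Exception (d) does not apply.
Exception (e) fails — no General Permit is held.
No exception is made out. Yusuf's facility falls within the general rule.

Yes — Yusuf's facility must obtain a discharge permit.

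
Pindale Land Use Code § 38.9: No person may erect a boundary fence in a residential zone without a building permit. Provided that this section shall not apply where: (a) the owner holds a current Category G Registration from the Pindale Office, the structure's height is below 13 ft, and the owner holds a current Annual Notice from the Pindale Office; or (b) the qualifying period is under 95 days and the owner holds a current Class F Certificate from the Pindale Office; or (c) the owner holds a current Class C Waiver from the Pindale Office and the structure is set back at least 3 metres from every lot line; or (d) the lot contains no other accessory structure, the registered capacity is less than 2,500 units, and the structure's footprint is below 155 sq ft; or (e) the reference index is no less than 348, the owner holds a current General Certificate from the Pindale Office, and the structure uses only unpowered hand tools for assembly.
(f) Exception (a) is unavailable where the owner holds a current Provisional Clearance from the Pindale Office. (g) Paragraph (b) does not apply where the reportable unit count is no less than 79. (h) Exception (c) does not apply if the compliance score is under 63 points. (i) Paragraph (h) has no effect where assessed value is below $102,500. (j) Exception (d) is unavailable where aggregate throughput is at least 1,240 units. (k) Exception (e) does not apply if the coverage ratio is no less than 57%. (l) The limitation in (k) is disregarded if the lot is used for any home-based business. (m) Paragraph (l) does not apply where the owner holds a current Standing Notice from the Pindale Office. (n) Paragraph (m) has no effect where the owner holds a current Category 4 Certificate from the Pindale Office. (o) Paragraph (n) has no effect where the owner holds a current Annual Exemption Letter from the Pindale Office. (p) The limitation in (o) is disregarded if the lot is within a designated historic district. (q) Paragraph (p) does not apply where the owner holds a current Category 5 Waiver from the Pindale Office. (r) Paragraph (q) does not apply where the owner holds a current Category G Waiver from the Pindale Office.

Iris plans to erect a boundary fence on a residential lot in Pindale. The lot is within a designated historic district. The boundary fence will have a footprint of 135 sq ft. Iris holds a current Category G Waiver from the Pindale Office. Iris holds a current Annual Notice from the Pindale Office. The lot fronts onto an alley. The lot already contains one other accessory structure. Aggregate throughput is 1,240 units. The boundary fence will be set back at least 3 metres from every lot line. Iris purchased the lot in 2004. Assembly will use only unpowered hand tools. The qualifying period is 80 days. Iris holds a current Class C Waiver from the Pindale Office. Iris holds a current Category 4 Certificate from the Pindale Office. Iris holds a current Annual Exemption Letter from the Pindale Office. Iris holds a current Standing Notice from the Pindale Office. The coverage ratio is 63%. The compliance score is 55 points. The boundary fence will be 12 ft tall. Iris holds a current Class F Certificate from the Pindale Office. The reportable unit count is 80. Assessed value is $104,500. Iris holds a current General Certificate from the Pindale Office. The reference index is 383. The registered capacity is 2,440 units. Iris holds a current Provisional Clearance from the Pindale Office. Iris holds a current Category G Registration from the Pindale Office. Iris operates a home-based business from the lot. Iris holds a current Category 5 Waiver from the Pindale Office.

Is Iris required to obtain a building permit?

No — exception (e) applies; Iris does not need a building permit.

Exception (a) is satisfied on its face — a current Category G Registration is held; the structure's height is 12 ft, below the 13 ft limit; a current Annual Notice is held. But applying paragraph (f): (f) operates against (a): a current Provisional Clearance is held. Exception (a) does not apply.
Exception (b): the qualifying period is 80 days, under the 95 days limit; a current Class F Certificate is held — every condition holds. However, paragraph (g) must be considered: (g) operates — the reportable unit count is 80, meeting the 79 threshold. (b) is therefore removed.
Exception (c): a current Class C Waiver is held; the setback is at least 3 m on every side — every condition holds. But applying paragraphs (h)–(i): (h) is triggered — the compliance score is 55 points, under the 63 points limit. (i) is inapplicable (assessed value is $104,500, not below $102,500), so (h) stands. So (c) is unavailable.
Exception (d) does not apply: the lot already has another accessory structure.
Exception (e) is satisfied on its face — the reference index is 383, meeting the 348 threshold; a current General Certificate is held; assembly uses only hand tools. Considering the limiting provisions: (k) applies (the coverage ratio is 63%, meeting the 57% threshold), but is set aside by (l): (l) applies — a home-based business operates on the lot. (m) would limit (l) — a current Standing Notice is held — but (n) sets (m) aside: (n) operates against (m): a current Category 4 Certificate is held. (o) is triggered (a current Annual Exemption Letter is held), but is itself disapplied by (p): (p) operates — the lot is in a historic district. (q) is engaged (a current Category 5 Waiver is held), but yields to (r): (r) applies — a current Category G Waiver is held. Exception (e) stands.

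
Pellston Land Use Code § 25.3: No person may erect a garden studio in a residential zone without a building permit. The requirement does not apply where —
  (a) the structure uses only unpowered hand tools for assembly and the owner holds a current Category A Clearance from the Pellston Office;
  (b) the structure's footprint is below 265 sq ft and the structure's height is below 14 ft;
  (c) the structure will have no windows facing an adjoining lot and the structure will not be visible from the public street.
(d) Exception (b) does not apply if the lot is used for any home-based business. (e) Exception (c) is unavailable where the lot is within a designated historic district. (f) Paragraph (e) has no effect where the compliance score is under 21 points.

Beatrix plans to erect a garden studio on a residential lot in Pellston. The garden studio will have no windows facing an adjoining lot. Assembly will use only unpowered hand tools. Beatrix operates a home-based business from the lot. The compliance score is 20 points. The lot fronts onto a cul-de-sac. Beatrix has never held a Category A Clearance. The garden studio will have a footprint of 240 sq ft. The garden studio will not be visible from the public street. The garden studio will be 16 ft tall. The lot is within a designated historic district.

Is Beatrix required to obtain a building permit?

Exception (a) requires that the owner holds a current Category A Clearance from the Pellston Office; but no current Category A Clearance is held, so (a) is unavailable.
Exception (b) requires that the structure's height is below 14 ft; but the structure's height is 16 ft, not below 14 ft, so (b) is unavailable.
All of (c)'s requirements are met (no windows face an adjoining lot; the structure will not be visible from the street). As to paragraphs (e)–(f): (e) would limit (c) — the lot is in a historic district — but (f) sets (e) aside: (f) operates against (e): the compliance score is 20 points, under the 21 points limit. (c) remains available.

No — exception (c) applies; Beatrix does not need a building permit.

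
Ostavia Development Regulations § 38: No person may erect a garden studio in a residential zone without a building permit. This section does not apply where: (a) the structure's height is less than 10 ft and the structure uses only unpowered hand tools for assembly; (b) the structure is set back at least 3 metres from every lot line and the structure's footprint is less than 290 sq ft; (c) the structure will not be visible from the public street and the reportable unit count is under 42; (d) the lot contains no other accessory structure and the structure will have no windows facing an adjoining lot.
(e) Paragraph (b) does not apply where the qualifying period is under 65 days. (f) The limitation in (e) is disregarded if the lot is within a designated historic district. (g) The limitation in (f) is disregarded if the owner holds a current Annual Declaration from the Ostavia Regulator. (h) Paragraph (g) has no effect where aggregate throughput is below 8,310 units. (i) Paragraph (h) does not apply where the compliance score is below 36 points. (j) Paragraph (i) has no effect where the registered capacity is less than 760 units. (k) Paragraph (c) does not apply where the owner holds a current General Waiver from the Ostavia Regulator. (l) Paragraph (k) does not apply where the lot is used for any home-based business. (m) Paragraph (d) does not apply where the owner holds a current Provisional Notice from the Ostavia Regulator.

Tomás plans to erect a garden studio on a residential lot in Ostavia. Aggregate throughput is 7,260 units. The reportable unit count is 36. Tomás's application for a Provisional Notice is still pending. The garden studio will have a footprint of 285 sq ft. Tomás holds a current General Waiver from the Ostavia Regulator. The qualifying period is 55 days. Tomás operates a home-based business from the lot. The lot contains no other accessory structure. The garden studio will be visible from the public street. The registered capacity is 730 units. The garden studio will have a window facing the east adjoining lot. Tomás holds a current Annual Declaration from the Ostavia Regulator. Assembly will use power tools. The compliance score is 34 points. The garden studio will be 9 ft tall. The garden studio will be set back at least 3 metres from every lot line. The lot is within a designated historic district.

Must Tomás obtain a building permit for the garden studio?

No — exception (b) applies; Tomás does not need a building permit.

Exception (a) fails — assembly uses power tools.
All of (b)'s requirements are met (the setback is at least 3 m on every side; the structure's footprint is 285 sq ft, less than the 290 sq ft limit). Considering the limiting provisions: (e) applies (the qualifying period is 55 days, under the 65 days limit), but is set aside by (f): (f) is engaged — the lot is in a historic district. (g) would limit (f) — a current Annual Declaration is held — but (h) sets (g) aside: (h) operates — aggregate throughput is 7,260 units, below the 8,310 units limit. (i) is triggered (the compliance score is 34 points, below the 36 points limit), but is displaced by (j): (j) is triggered — the registered capacity is 730 units, less than the 760 units limit. (b) remains available.
Exception (c) fails — the structure will be visible from the street.
Exception (d) does not apply: a window faces an adjoining lot.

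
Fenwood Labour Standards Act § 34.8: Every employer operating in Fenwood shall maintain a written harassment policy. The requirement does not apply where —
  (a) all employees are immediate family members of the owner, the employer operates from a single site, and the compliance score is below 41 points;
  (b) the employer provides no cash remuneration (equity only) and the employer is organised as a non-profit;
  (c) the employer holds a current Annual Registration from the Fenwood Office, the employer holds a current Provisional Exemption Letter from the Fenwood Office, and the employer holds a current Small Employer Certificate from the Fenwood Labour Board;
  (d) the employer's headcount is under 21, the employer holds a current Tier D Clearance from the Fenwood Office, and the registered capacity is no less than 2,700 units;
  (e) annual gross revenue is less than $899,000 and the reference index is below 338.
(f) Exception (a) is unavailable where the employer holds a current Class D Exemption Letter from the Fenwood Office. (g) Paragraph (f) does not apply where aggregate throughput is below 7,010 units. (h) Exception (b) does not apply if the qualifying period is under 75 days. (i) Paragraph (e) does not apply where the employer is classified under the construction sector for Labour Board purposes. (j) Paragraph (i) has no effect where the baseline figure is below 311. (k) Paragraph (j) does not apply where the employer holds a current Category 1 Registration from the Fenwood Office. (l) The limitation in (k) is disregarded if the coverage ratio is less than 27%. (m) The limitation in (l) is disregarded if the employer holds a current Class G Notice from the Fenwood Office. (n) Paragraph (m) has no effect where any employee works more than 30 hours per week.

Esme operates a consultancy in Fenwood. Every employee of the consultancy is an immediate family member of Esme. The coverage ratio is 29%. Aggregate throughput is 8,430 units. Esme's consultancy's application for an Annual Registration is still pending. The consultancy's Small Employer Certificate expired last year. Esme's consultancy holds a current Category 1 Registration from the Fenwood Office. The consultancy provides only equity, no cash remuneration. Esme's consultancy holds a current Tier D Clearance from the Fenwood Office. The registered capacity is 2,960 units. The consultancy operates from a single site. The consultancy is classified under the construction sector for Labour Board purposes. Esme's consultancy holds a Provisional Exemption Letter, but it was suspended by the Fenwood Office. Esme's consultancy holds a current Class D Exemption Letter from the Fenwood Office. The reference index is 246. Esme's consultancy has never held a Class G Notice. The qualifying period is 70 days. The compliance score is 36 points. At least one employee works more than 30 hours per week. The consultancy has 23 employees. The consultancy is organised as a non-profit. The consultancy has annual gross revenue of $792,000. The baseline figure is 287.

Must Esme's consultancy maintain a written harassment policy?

Yes — Esme's consultancy must maintain a written harassment policy.

Exception (a) is satisfied on its face — every employee is an immediate family member; the employer operates from a single site; the compliance score is 36 points, below the 41 points limit. But applying paragraphs (f)–(g): (f) operates against (a): a current Class D Exemption Letter is held. (g), which would lift (f), is not engaged — aggregate throughput is 8,430 units, not below 7,010 units. So (a) is unavailable.
Exception (b)'s conditions are all satisfied: remuneration is equity-only; the employer is a non-profit. But applying paragraph (h): (h) operates against (b): the qualifying period is 70 days, under the 75 days limit. So (b) is unavailable.
Exception (c) fails — no current Annual Registration is held.
Exception (d) fails — the employer's headcount is 23, not under 21.
Exception (e) is satisfied on its face — annual gross revenue is $792,000, less than the $899,000 limit; the reference index is 246, below the 338 limit. But applying paragraphs (i)–(n): (i) applies — the consultancy is classified under the construction sector. (j) would limit (i) — the baseline figure is 287, below the 311 limit — but (k) sets (j) aside: (k) applies — a current Category 1 Registration is held. (l) does not operate here (the coverage ratio is 29%, not less than 27%), so (k) stands. (e) is therefore removed.
No exception displaces § 34.8.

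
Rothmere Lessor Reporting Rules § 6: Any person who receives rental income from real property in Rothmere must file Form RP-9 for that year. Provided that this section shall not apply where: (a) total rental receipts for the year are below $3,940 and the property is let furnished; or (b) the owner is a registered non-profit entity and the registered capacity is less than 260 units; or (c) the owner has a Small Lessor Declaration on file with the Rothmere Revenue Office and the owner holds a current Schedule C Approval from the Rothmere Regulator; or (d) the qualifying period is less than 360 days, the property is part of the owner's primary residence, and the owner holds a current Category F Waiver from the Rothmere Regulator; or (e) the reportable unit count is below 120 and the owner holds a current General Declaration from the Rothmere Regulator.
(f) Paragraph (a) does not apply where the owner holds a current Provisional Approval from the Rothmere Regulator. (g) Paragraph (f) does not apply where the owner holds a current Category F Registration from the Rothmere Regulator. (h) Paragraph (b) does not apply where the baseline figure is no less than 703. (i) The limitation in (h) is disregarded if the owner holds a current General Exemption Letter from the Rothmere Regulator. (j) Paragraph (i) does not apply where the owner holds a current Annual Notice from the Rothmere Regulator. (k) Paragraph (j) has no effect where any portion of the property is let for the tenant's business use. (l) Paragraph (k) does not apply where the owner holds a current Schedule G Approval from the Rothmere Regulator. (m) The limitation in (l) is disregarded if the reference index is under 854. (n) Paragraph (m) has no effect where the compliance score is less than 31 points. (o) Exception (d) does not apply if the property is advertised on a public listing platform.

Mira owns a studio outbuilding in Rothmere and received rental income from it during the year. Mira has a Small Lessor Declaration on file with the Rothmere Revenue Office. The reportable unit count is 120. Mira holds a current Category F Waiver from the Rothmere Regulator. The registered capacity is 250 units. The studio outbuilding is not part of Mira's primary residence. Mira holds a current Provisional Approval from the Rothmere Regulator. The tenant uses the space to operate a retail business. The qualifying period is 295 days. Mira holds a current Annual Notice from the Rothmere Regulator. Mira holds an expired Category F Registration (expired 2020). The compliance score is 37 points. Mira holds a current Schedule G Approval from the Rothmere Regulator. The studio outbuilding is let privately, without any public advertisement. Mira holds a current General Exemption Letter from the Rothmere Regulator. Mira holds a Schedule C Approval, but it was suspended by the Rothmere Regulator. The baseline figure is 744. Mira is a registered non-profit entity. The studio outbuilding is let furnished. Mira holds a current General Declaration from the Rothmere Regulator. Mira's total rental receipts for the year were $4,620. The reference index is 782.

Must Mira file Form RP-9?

Exception (a) requires that total rental receipts for the year are below $3,940; but total rental receipts for the year are $4,620, not below $3,940, so (a) is unavailable.
Exception (b)'s conditions are all satisfied: Mira is a registered non-profit; the registered capacity is 250 units, less than the 260 units limit. As to paragraphs (h)–(n): (h) applies (the baseline figure is 744, meeting the 703 threshold), but is itself disapplied by (i): (i) operates against (h): a current General Exemption Letter is held. (j) would limit (i) — a current Annual Notice is held — but (k) sets (j) aside: (k) operates — the space is let for business use. (l) would limit (k) — a current Schedule G Approval is held — but (m) sets (l) aside: (m) operates against (l): the reference index is 782, under the 854 limit. (n) does not operate here (the compliance score is 37 points, not less than 31 points), so (m) stands. (b) remains available.
Exception (c) does not apply: the Schedule C Approval is not current.
Exception (d) requires that the property is part of the owner's primary residence; but the studio outbuilding is not part of the primary residence, so (d) is unavailable.
Exception (e) does not apply: the reportable unit count is 120, not below 120.

No — exception (b) applies; Mira is not required to file Form RP-9.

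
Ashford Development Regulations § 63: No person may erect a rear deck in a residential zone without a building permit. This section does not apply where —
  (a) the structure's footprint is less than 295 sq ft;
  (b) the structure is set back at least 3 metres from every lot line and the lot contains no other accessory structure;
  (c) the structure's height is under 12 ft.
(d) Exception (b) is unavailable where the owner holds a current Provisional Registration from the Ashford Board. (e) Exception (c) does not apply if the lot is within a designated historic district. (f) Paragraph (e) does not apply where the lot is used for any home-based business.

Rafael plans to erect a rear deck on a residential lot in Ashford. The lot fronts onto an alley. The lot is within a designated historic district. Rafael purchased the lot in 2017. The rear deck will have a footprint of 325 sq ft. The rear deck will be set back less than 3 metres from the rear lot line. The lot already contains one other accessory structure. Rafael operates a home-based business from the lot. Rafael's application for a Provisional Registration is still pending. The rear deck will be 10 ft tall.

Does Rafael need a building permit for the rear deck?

Exception (a) does not apply: the structure's footprint is 325 sq ft, not less than 295 sq ft.
Exception (b) requires that the structure is set back at least 3 metres from every lot line; but the rear setback is under 3 m, so (b) is unavailable.
Exception (c)'s conditions are all satisfied: the structure's height is 10 ft, under the 12 ft limit. Applying paragraphs (e)–(f): (e) would limit (c) — the lot is in a historic district — but (f) sets (e) aside: (f) applies — a home-based business operates on the lot. (c) remains available.

No — exception (c) applies; Rafael does not need a building permit.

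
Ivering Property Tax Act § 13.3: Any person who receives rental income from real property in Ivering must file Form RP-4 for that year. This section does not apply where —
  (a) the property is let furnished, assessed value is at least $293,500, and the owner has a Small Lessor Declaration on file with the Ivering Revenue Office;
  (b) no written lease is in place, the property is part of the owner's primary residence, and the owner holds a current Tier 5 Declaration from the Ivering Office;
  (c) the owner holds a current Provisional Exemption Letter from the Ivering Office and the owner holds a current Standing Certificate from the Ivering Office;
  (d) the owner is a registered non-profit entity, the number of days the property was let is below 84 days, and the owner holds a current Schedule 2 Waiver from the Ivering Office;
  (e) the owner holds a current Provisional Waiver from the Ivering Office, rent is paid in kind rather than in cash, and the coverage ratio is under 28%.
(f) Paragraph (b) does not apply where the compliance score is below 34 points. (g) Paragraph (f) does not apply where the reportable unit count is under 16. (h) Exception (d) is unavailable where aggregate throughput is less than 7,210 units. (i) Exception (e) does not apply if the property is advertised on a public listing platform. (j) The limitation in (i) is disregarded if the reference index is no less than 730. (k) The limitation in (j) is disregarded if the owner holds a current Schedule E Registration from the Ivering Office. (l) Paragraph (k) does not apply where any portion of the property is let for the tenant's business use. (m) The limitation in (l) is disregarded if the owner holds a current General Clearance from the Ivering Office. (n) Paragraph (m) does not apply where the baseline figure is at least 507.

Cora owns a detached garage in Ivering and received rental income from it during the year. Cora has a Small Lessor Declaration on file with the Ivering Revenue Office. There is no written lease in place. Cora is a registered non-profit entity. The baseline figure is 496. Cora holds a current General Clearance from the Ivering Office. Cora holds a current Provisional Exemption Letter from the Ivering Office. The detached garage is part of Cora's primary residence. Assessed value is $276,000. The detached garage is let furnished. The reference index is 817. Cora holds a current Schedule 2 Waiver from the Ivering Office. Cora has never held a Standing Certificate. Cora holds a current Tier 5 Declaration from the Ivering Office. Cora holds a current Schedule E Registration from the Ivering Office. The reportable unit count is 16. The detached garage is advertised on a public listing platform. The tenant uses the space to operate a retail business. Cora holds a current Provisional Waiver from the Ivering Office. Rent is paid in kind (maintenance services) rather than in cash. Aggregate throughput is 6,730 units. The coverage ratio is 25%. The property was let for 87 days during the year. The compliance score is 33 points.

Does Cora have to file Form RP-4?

Exception (a) requires that assessed value is at least $293,500; but assessed value is $276,000, short of $293,500, so (a) is unavailable.
All of (b)'s requirements are met (there is no written lease; the detached garage is part of the primary residence; a current Tier 5 Declaration is held). But: (f) operates — the compliance score is 33 points, below the 34 points limit. (g) does not operate here (the reportable unit count is 16, not under 16), so (f) stands. Exception (b) does not apply.
Exception (c) requires that the owner holds a current Standing Certificate from the Ivering Office; but the Standing Certificate is not current, so (c) is unavailable.
Exception (d) does not apply: the number of days the property was let is 87 days, not below 84 days.
All of (e)'s requirements are met (a current Provisional Waiver is held; rent is paid in kind; the coverage ratio is 25%, under the 28% limit). Turning to paragraphs (i)–(n): (i) operates against (e): the property is publicly advertised. (j) would limit (i) — the reference index is 817, meeting the 730 threshold — but (k) sets (j) aside: (k) operates against (j): a current Schedule E Registration is held. (l) operates (the space is let for business use), but is overridden by (m): (m) operates against (l): a current General Clearance is held. (n) is not triggered (the baseline figure is 496, short of 507), so (m) stands. Exception (e) does not apply.
Every exception is unavailable, so the rule governs.

Yes — Cora must file Form RP-4.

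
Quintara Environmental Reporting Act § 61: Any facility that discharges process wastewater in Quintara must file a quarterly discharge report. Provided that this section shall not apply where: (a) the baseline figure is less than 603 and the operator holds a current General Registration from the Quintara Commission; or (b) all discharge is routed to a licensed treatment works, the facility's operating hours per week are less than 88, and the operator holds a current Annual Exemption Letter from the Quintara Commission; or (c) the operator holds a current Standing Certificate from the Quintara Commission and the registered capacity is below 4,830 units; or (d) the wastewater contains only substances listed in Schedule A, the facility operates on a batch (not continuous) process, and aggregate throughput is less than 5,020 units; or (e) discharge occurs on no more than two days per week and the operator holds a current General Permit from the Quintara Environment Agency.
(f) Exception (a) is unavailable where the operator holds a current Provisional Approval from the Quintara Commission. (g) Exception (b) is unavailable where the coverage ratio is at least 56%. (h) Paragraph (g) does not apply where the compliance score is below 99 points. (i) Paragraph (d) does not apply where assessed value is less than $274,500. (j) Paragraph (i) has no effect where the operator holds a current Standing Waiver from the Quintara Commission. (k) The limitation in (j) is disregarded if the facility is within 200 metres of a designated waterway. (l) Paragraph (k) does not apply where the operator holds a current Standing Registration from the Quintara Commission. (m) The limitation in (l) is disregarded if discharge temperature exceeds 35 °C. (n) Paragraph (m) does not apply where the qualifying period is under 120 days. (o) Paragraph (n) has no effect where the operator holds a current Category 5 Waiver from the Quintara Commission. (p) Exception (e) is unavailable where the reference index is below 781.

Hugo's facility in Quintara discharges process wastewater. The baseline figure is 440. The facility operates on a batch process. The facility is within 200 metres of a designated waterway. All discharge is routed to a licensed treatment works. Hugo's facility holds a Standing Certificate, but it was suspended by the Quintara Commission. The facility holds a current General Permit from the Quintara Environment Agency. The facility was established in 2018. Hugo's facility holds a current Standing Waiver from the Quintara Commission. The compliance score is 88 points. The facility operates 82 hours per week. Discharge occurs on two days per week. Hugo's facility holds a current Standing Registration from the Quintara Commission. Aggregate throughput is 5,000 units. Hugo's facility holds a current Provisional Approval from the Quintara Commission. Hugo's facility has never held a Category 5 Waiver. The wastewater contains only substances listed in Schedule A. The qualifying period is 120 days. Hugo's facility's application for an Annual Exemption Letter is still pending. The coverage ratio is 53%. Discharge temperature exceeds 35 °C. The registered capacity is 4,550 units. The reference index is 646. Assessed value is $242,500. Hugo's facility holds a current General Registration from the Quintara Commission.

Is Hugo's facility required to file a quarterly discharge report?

Yes — Hugo's facility must file a quarterly discharge report.

All of (a)'s requirements are met (the baseline figure is 440, less than the 603 limit; a current General Registration is held). However, paragraph (f) must be considered: (f) applies — a current Provisional Approval is held. So (a) is unavailable.
Exception (b) fails — there is no Annual Exemption Letter in force.
Exception (c) does not apply: the Standing Certificate is not current.
All of (d)'s requirements are met (the wastewater is Schedule-A-only; the facility operates on a batch process; aggregate throughput is 5,000 units, less than the 5,020 units limit). But applying paragraphs (i)–(o): (i) operates — assessed value is $242,500, less than the $274,500 limit. (j) would limit (i) — a current Standing Waiver is held — but (k) sets (j) aside: (k) operates against (j): the facility is within 200 m of a designated waterway. (l) would limit (k) — a current Standing Registration is held — but (m) sets (l) aside: (m) operates against (l): discharge temperature exceeds 35 °C. (n), which would lift (m), is not engaged — the qualifying period is 120 days, not under 120 days. So (d) is unavailable.
Exception (e) is satisfied on its face — discharge occurs on no more than two days per week; a current General Permit is held. But applying paragraph (p): (p) operates — the reference index is 646, below the 781 limit. So (e) is unavailable.
Every exception is unavailable, so the rule governs.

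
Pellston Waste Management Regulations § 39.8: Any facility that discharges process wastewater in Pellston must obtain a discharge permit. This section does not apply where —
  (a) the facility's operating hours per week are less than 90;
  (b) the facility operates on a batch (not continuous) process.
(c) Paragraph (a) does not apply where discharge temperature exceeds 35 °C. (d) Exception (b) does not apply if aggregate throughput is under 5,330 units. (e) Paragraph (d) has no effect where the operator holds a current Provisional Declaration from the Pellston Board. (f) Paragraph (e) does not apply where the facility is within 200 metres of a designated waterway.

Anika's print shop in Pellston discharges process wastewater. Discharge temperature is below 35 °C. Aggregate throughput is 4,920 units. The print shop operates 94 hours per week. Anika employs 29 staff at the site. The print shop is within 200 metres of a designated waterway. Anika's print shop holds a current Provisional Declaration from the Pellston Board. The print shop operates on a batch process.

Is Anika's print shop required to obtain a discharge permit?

Exception (a) fails — the facility's operating hours per week are 94, not less than 90.
Exception (b) is satisfied on its face — the facility operates on a batch process. However, paragraphs (d)–(f) must be considered: (d) operates against (b): aggregate throughput is 4,920 units, under the 5,330 units limit. (e) applies (a current Provisional Declaration is held), but yields to (f): (f) operates against (e): the print shop is within 200 m of a designated waterway. (b) is therefore removed.
No exception displaces § 39.8.

Yes — Anika's print shop must obtain a discharge permit.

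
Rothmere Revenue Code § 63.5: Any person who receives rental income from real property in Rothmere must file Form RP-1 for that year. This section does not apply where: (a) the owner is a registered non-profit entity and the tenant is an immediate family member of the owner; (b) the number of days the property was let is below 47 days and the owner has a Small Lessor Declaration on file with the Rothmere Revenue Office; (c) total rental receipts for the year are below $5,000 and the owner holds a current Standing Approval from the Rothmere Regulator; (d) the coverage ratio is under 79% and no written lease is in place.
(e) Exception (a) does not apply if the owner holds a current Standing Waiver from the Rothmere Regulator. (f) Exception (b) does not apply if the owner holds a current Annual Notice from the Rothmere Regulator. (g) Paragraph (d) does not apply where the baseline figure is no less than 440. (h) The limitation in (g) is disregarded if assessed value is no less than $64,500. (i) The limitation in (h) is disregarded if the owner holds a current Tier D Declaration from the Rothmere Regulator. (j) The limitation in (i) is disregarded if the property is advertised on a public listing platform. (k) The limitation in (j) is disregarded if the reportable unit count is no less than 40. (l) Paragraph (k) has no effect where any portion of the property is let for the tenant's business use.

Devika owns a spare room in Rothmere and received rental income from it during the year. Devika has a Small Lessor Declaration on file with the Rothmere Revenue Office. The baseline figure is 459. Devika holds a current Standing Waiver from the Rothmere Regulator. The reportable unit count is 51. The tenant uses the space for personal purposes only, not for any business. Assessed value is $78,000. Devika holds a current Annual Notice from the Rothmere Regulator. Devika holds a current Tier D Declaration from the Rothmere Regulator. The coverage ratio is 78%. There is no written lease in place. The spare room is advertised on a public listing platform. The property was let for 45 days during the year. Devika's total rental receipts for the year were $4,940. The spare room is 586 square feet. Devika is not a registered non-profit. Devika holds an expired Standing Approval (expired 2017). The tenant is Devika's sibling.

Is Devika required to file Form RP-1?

Yes — Devika must file Form RP-1.

Exception (a) does not apply: Devika is not a registered non-profit.
Exception (b): the number of days the property was let is 45 days, below the 47 days limit; a Small Lessor Declaration is on file — every condition holds. Turning to paragraph (f): (f) is triggered — a current Annual Notice is held. Exception (b) does not apply.
Exception (c) requires that the owner holds a current Standing Approval from the Rothmere Regulator; but there is no Standing Approval in force, so (c) is unavailable.
All of (d)'s requirements are met (the coverage ratio is 78%, under the 79% limit; there is no written lease). But applying paragraphs (g)–(l): (g) is engaged — the baseline figure is 459, meeting the 440 threshold. (h) would limit (g) — assessed value is $78,000, meeting the $64,500 threshold — but (i) sets (h) aside: (i) operates against (h): a current Tier D Declaration is held. (j) is engaged (the property is publicly advertised), but is itself disapplied by (k): (k) operates against (j): the reportable unit count is 51, meeting the 40 threshold. (l) is inapplicable (the space is used for personal purposes only), so (k) stands. Exception (d) does not apply.
No exception applies. The general rule governs.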